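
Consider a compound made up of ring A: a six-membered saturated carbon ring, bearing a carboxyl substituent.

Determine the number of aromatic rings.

0

Ring A has only sp³ atoms, so it is not fully conjugated — not aromatic (cyclohexane).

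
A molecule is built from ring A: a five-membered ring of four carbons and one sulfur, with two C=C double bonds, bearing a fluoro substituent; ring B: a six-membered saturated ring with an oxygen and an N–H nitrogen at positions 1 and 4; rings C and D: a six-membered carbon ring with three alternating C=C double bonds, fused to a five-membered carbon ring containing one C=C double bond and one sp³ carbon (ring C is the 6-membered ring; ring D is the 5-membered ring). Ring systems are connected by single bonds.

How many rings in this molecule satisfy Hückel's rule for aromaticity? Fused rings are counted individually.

2

Ring A is fully conjugated (every ring atom contributes a p orbital); 2 ring double bonds (4 π electrons) plus a heteroatom lone pair (2) give 6 π electrons. That satisfies 4n+2 with n=1, so ring A is aromatic (thiophene).
Ring B has only sp³ atoms, so it is not fully conjugated — not aromatic (morpholine).
Ring C has a continuous p-orbital overlap around the ring; 3 ring double bonds give 6 π electrons. That satisfies 4n+2 with n=1, so ring C is aromatic (benzene ring).
Ring D has one sp³ carbon, so it is not fully conjugated — not aromatic (cyclopentene ring).
Aromatic: A, C. Total: 2.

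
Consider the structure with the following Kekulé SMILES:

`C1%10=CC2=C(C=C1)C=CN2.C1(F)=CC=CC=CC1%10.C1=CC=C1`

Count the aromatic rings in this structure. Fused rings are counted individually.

2

The SMILES encodes a six-membered carbon ring with three alternating C=C double bonds, fused to a five-membered ring containing one N–H nitrogen and two C=C double bonds; a seven-membered carbon ring with three C=C double bonds and one sp³ carbon; a four-membered carbon ring with two alternating C=C double bonds.
The fused 6/5-membered bicyclic (with one N–H) is a single π system with 9 sp² atoms and 10 π electrons from ring double bonds plus a heteroatom lone pair. 10 = 4(2)+2, so the system is aromatic and both rings count as aromatic (indole).
The 7-membered ring has one sp³ carbon, so it is not fully conjugated — not aromatic (cycloheptatriene).
The 4-membered ring has only sp² ring atoms; a planar conformation would have a fully conjugated π system of 4 electrons. But 4 = 4(1), which is 4n not 4n+2, so it is not aromatic (cyclobutadiene) — cyclobutadiene is antiaromatic and distorts to a rectangle.
2 of the 4 rings are aromatic. Total: 2.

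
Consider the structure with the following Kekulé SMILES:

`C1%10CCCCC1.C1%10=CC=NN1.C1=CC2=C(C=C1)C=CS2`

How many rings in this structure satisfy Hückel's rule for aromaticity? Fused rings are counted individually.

The SMILES encodes a six-membered saturated carbon ring; a five-membered ring with two adjacent nitrogens (one bearing H, one in a double bond) and two double bonds; a six-membered carbon ring with three alternating C=C double bonds, fused to a five-membered ring containing one sulfur and two C=C double bonds.
The 6-membered ring has only sp³ atoms, so it is not fully conjugated — not aromatic (cyclohexane).
The 5-membered ring with two adjacent nitrogens (one N–H, one =N–) has a continuous p-orbital overlap around the ring; 2 ring double bonds (4 π electrons) plus a heteroatom lone pair (2) give 6 π electrons. That satisfies 4n+2 with n=1, so it is aromatic (pyrazole).
The fused 6/5-membered bicyclic (with one sulfur) is a single π system with 9 sp² atoms and 10 π electrons from ring double bonds plus a heteroatom lone pair. 10 = 4(2)+2, so the system is aromatic and both rings count as aromatic (benzothiophene).
3 of the 4 rings are aromatic. Total: 3.

3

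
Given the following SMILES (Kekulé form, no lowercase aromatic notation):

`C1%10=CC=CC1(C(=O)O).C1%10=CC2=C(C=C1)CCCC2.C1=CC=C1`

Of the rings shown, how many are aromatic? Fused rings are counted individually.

The SMILES encodes a five-membered carbon ring with two conjugated C=C double bonds and one sp³ carbon; a six-membered carbon ring with three alternating C=C double bonds, fused to a saturated six-membered carbon ring; a four-membered carbon ring with two alternating C=C double bonds.
The 5-membered ring has one sp³ carbon, so it is not fully conjugated — not aromatic (cyclopentadiene).
The 6-membered ring has a continuous p-orbital overlap around the ring; 3 ring double bonds give 6 π electrons. Since 6 = 4n+2 (n=1), it is aromatic (benzene ring).
The second 6-membered ring has four sp³ carbons, so it is not fully conjugated — not aromatic (cyclohexane ring).
The 4-membered ring has only sp² ring atoms; a planar conformation would have a fully conjugated π system of 4 electrons. But 4 = 4(1), which is 4n not 4n+2, so it is not aromatic (cyclobutadiene) — cyclobutadiene is antiaromatic and distorts to a rectangle.
1 of the 4 rings is aromatic. Total: 1.

1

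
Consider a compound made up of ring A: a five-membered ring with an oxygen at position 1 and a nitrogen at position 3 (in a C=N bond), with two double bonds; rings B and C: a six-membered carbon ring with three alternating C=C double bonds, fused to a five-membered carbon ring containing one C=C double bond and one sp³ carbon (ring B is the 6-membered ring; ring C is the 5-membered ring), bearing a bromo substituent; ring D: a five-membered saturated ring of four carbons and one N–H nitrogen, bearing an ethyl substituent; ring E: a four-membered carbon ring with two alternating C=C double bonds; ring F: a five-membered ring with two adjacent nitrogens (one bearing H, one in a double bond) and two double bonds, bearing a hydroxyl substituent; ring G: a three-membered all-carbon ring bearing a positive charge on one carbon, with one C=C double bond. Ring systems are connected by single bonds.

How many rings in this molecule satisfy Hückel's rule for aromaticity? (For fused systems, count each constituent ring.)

4

Ring A is fully conjugated (every ring atom contributes a p orbital); 2 ring double bonds (4 π electrons) plus a heteroatom lone pair (2) give 6 π electrons. That satisfies 4n+2 with n=1, so ring A is aromatic (oxazole).
Ring B is fully conjugated (every ring atom contributes a p orbital); 3 ring double bonds give 6 π electrons. 6 = 4(1)+2, so ring B is aromatic (benzene ring).
Ring C has one sp³ carbon, so it is not fully conjugated — not aromatic (cyclopentene ring).
Ring D has only sp³ atoms, so it is not fully conjugated — not aromatic (pyrrolidine).
Ring E has only sp² ring atoms; a planar conformation would have a fully conjugated π system of 4 electrons. But 4 = 4(1), which is 4n not 4n+2, so ring E is not aromatic (cyclobutadiene) — cyclobutadiene is antiaromatic and distorts to a rectangle.
Ring F is fully conjugated (every ring atom contributes a p orbital); 2 ring double bonds (4 π electrons) plus a heteroatom lone pair (2) give 6 π electrons. 6 = 4(1)+2, so ring F is aromatic (pyrazole).
Ring G is fully conjugated (every ring atom contributes a p orbital); 1 ring double bond (2 π electrons) plus the carbocation's empty p orbital (0, but keeps the ring conjugated) give 2 π electrons. Since 2 = 4n+2 (n=0), ring G is aromatic (cyclopropenyl cation).
Aromatic: A, B, F, G. Total: 4.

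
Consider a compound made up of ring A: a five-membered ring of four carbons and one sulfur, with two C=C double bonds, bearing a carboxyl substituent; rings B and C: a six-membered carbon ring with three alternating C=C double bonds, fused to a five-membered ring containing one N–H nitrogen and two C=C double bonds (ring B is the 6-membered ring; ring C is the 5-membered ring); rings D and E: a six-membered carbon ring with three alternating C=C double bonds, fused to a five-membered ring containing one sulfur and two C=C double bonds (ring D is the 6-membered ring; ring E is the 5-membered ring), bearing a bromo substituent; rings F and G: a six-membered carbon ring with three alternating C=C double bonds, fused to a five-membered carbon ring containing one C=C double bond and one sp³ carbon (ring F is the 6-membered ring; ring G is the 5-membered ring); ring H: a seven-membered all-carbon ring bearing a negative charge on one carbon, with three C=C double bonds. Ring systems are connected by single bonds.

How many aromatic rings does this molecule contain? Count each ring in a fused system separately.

Ring A is planar and fully conjugated; 2 ring double bonds (4 π electrons) plus a heteroatom lone pair (2) give 6 π electrons. 6 = 4(1)+2, so ring A is aromatic (thiophene).
Rings B and C form a fused bicyclic system (with one N–H) with 9 sp² atoms and 10 π electrons from ring double bonds plus a heteroatom lone pair. 10 = 4(2)+2, so the system is aromatic and both rings count as aromatic (indole).
Rings D and E form a fused bicyclic system (with one sulfur) with 9 sp² atoms and 10 π electrons from ring double bonds plus a heteroatom lone pair. 10 = 4(2)+2, so the system is aromatic and both rings count as aromatic (benzothiophene).
Ring F is fully conjugated (every ring atom contributes a p orbital); 3 ring double bonds give 6 π electrons. Since 6 = 4n+2 (n=1), ring F is aromatic (benzene ring).
Ring G has one sp³ carbon, so it is not fully conjugated — not aromatic (cyclopentene ring).
Ring H has only sp² ring atoms; a planar conformation would have a fully conjugated π system of 8 electrons. But 8 = 4(2), which is 4n not 4n+2, so ring H is not aromatic (cycloheptatrienyl anion).
Aromatic: A, B, C, D, E, F. Total: 6.

6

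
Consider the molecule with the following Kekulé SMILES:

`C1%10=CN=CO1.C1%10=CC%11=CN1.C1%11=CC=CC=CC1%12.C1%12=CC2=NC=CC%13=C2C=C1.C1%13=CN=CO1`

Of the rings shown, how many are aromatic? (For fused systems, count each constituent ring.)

The SMILES encodes a five-membered ring with an oxygen at position 1 and a nitrogen at position 3 (in a C=N bond), with two double bonds; a five-membered ring of four carbons and one nitrogen bearing a hydrogen, with two C=C double bonds; a seven-membered carbon ring with three C=C double bonds and one sp³ carbon; two fused six-membered rings, each with three alternating double bonds; one ring is all carbon and the other has one ring nitrogen; a five-membered ring with an oxygen at position 1 and a nitrogen at position 3 (in a C=N bond), with two double bonds.
The 5-membered ring with one oxygen and one =N– is planar and fully conjugated; 2 ring double bonds (4 π electrons) plus a heteroatom lone pair (2) give 6 π electrons. That satisfies 4n+2 with n=1, so it is aromatic (oxazole).
The 5-membered ring with one N–H is fully conjugated (every ring atom contributes a p orbital); 2 ring double bonds (4 π electrons) plus a heteroatom lone pair (2) give 6 π electrons. That satisfies 4n+2 with n=1, so it is aromatic (pyrrole).
The 7-membered ring has one sp³ carbon, so it is not fully conjugated — not aromatic (cycloheptatriene).
The fused 6/6-membered bicyclic (with one nitrogen) is a single π system with 10 sp² atoms and 10 π electrons from ring double bonds. 10 = 4(2)+2, so the system is aromatic and both rings count as aromatic (quinoline).
The second 5-membered ring with one oxygen and one =N– is planar and fully conjugated; 2 ring double bonds (4 π electrons) plus a heteroatom lone pair (2) give 6 π electrons. That satisfies 4n+2 with n=1, so it is aromatic (oxazole).
5 of the 6 rings are aromatic. Total: 5.

5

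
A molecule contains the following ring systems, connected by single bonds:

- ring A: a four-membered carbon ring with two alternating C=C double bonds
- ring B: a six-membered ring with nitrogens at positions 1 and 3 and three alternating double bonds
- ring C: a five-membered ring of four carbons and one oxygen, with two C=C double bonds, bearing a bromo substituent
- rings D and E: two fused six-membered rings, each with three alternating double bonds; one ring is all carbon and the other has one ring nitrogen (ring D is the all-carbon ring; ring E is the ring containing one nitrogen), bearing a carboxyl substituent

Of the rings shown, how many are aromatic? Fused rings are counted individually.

4

Ring A has only sp² ring atoms; a planar conformation would have a fully conjugated π system of 4 electrons. But 4 = 4(1), which is 4n not 4n+2, so ring A is not aromatic (cyclobutadiene) — cyclobutadiene is antiaromatic and distorts to a rectangle.
Ring B is fully conjugated (every ring atom contributes a p orbital); 3 ring double bonds give 6 π electrons. Since 6 = 4n+2 (n=1), ring B is aromatic (pyrimidine).
Ring C is fully conjugated (every ring atom contributes a p orbital); 2 ring double bonds (4 π electrons) plus a heteroatom lone pair (2) give 6 π electrons. 6 = 4(1)+2, so ring C is aromatic (furan).
Rings D and E form a fused bicyclic system (with one nitrogen) with 10 sp² atoms and 10 π electrons from ring double bonds. 10 = 4(2)+2, so the system is aromatic and both rings count as aromatic (quinoline).
Aromatic: B, C, D, E. Total: 4.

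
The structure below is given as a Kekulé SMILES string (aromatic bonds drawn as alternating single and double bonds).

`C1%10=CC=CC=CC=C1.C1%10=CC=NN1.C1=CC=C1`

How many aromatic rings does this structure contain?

1

The SMILES encodes an eight-membered carbon ring with four alternating C=C double bonds; a five-membered ring with two adjacent nitrogens (one bearing H, one in a double bond) and two double bonds; a four-membered carbon ring with two alternating C=C double bonds.
The 8-membered ring has only sp² ring atoms; a planar conformation would have a fully conjugated π system of 8 electrons. But 8 = 4(2), which is 4n not 4n+2, so it is not aromatic (cyclooctatetraene) — cyclooctatetraene distorts into a non-planar tub to avoid antiaromaticity.
The 5-membered ring with two adjacent nitrogens (one N–H, one =N–) is fully conjugated (every ring atom contributes a p orbital); 2 ring double bonds (4 π electrons) plus a heteroatom lone pair (2) give 6 π electrons. 6 = 4(1)+2, so it is aromatic (pyrazole).
The 4-membered ring has only sp² ring atoms; a planar conformation would have a fully conjugated π system of 4 electrons. But 4 = 4(1), which is 4n not 4n+2, so it is not aromatic (cyclobutadiene) — cyclobutadiene is antiaromatic and distorts to a rectangle.
1 of the 3 rings is aromatic. Total: 1.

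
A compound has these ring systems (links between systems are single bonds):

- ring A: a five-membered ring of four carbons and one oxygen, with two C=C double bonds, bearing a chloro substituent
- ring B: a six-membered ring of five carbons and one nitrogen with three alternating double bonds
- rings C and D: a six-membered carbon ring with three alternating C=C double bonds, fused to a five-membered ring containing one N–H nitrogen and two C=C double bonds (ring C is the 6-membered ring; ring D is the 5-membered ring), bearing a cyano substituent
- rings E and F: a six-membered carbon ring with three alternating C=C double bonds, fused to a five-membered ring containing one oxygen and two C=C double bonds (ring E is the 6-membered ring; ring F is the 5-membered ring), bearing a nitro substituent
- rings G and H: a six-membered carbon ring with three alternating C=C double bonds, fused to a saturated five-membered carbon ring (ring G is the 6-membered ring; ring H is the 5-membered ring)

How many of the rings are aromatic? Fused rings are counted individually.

7

Ring A is fully conjugated (every ring atom contributes a p orbital); 2 ring double bonds (4 π electrons) plus a heteroatom lone pair (2) give 6 π electrons. Since 6 = 4n+2 (n=1), ring A is aromatic (furan).
Ring B is planar and fully conjugated; 3 ring double bonds give 6 π electrons. 6 = 4(1)+2, so ring B is aromatic (pyridine).
Rings C and D form a fused bicyclic system (with one N–H) with 9 sp² atoms and 10 π electrons from ring double bonds plus a heteroatom lone pair. 10 = 4(2)+2, so the system is aromatic and both rings count as aromatic (indole).
Rings E and F form a fused bicyclic system (with one oxygen) with 9 sp² atoms and 10 π electrons from ring double bonds plus a heteroatom lone pair. 10 = 4(2)+2, so the system is aromatic and both rings count as aromatic (benzofuran).
Ring G is planar and fully conjugated; 3 ring double bonds give 6 π electrons. That satisfies 4n+2 with n=1, so ring G is aromatic (benzene ring).
Ring H has three sp³ carbons, so it is not fully conjugated — not aromatic (cyclopentane ring).
Aromatic: A, B, C, D, E, F, G. Total: 7.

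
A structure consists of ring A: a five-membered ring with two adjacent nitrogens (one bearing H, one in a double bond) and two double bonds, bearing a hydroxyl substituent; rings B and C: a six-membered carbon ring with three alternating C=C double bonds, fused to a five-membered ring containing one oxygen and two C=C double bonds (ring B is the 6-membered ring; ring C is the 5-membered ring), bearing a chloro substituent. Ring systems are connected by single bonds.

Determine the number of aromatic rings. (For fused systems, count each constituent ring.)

3

Ring A is fully conjugated (every ring atom contributes a p orbital); 2 ring double bonds (4 π electrons) plus a heteroatom lone pair (2) give 6 π electrons. Since 6 = 4n+2 (n=1), ring A is aromatic (pyrazole).
Rings B and C form a fused bicyclic system (with one oxygen) with 9 sp² atoms and 10 π electrons from ring double bonds plus a heteroatom lone pair. 10 = 4(2)+2, so the system is aromatic and both rings count as aromatic (benzofuran).
Aromatic: A, B, C. Total: 3.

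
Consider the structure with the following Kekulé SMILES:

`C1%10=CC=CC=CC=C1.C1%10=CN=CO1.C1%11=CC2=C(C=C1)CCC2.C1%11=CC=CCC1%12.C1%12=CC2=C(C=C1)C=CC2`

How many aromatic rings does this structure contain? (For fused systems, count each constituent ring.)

3

The SMILES encodes an eight-membered carbon ring with four alternating C=C double bonds; a five-membered ring with an oxygen at position 1 and a nitrogen at position 3 (in a C=N bond), with two double bonds; a six-membered carbon ring with three alternating C=C double bonds, fused to a saturated five-membered carbon ring; a six-membered carbon ring with two conjugated C=C double bonds and two sp³ carbons; a six-membered carbon ring with three alternating C=C double bonds, fused to a five-membered carbon ring containing one C=C double bond and one sp³ carbon.
The 8-membered ring has only sp² ring atoms; a planar conformation would have a fully conjugated π system of 8 electrons. But 8 = 4(2), which is 4n not 4n+2, so it is not aromatic (cyclooctatetraene) — cyclooctatetraene distorts into a non-planar tub to avoid antiaromaticity.
The 5-membered ring with one oxygen and one =N– has a continuous p-orbital overlap around the ring; 2 ring double bonds (4 π electrons) plus a heteroatom lone pair (2) give 6 π electrons. Since 6 = 4n+2 (n=1), it is aromatic (oxazole).
The 6-membered ring has a continuous p-orbital overlap around the ring; 3 ring double bonds give 6 π electrons. That satisfies 4n+2 with n=1, so it is aromatic (benzene ring).
The 5-membered ring has three sp³ carbons, so it is not fully conjugated — not aromatic (cyclopentane ring).
The second 6-membered ring has two sp³ carbons, so it is not fully conjugated — not aromatic (1,3-cyclohexadiene).
The third 6-membered ring has a continuous p-orbital overlap around the ring; 3 ring double bonds give 6 π electrons. 6 = 4(1)+2, so it is aromatic (benzene ring).
The second 5-membered ring has one sp³ carbon, so it is not fully conjugated — not aromatic (cyclopentene ring).
3 of the 7 rings are aromatic. Total: 3.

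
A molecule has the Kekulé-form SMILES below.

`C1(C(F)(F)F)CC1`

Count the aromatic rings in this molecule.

0

The SMILES encodes a three-membered saturated carbon ring.
The 3-membered ring has only sp³ atoms, so it is not fully conjugated — not aromatic (cyclopropane).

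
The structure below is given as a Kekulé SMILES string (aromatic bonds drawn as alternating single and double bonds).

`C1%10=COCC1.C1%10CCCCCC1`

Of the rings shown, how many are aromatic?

The SMILES encodes a five-membered ring of four carbons and one oxygen, with one C=C double bond and two sp³ carbons; a seven-membered saturated carbon ring.
The 5-membered ring with one oxygen has two sp³ carbons, so it is not fully conjugated — not aromatic (2,3-dihydrofuran).
The 7-membered ring has only sp³ atoms, so it is not fully conjugated — not aromatic (cycloheptane).
None of the rings are aromatic. Total: 0.

0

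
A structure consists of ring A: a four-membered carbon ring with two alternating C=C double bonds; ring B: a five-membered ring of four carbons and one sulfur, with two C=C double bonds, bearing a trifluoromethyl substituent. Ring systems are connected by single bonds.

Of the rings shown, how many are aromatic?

1

Ring A has only sp² ring atoms; a planar conformation would have a fully conjugated π system of 4 electrons. But 4 = 4(1), which is 4n not 4n+2, so ring A is not aromatic (cyclobutadiene) — cyclobutadiene is antiaromatic and distorts to a rectangle.
Ring B has a continuous p-orbital overlap around the ring; 2 ring double bonds (4 π electrons) plus a heteroatom lone pair (2) give 6 π electrons. That satisfies 4n+2 with n=1, so ring B is aromatic (thiophene).
Aromatic: B. Total: 1.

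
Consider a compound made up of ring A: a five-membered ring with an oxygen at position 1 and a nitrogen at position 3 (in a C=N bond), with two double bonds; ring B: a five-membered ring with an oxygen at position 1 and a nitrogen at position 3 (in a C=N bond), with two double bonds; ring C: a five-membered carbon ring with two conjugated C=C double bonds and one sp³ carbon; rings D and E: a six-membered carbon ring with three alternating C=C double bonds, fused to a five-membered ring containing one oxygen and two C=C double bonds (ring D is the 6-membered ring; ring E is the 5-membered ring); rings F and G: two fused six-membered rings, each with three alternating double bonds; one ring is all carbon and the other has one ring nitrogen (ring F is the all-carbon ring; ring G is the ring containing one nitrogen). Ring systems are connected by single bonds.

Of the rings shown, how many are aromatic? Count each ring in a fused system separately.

6

Ring A has a continuous p-orbital overlap around the ring; 2 ring double bonds (4 π electrons) plus a heteroatom lone pair (2) give 6 π electrons. Since 6 = 4n+2 (n=1), ring A is aromatic (oxazole).
Ring B is fully conjugated (every ring atom contributes a p orbital); 2 ring double bonds (4 π electrons) plus a heteroatom lone pair (2) give 6 π electrons. That satisfies 4n+2 with n=1, so ring B is aromatic (oxazole).
Ring C has one sp³ carbon, so it is not fully conjugated — not aromatic (cyclopentadiene).
Rings D and E form a fused bicyclic system (with one oxygen) with 9 sp² atoms and 10 π electrons from ring double bonds plus a heteroatom lone pair. 10 = 4(2)+2, so the system is aromatic and both rings count as aromatic (benzofuran).
Rings F and G form a fused bicyclic system (with one nitrogen) with 10 sp² atoms and 10 π electrons from ring double bonds. 10 = 4(2)+2, so the system is aromatic and both rings count as aromatic (quinoline).
Aromatic: A, B, D, E, F, G. Total: 6.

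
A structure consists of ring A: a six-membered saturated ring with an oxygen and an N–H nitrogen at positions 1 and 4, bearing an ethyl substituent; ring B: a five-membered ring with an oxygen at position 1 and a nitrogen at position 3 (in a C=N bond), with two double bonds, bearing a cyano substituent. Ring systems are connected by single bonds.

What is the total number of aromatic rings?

Ring A has only sp³ atoms, so it is not fully conjugated — not aromatic (morpholine).
Ring B is planar and fully conjugated; 2 ring double bonds (4 π electrons) plus a heteroatom lone pair (2) give 6 π electrons. 6 = 4(1)+2, so ring B is aromatic (oxazole).
Aromatic: B. Total: 1.

1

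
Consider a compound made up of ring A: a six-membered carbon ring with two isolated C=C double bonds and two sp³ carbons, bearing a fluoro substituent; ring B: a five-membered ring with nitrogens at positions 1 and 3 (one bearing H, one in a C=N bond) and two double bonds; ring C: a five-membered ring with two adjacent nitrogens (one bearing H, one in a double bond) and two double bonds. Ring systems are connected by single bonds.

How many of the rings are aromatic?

2

Ring A has two sp³ carbons, so it is not fully conjugated — not aromatic (1,4-cyclohexadiene).
Ring B has a continuous p-orbital overlap around the ring; 2 ring double bonds (4 π electrons) plus a heteroatom lone pair (2) give 6 π electrons. Since 6 = 4n+2 (n=1), ring B is aromatic (imidazole).
Ring C has a continuous p-orbital overlap around the ring; 2 ring double bonds (4 π electrons) plus a heteroatom lone pair (2) give 6 π electrons. Since 6 = 4n+2 (n=1), ring C is aromatic (pyrazole).
Aromatic: B, C. Total: 2.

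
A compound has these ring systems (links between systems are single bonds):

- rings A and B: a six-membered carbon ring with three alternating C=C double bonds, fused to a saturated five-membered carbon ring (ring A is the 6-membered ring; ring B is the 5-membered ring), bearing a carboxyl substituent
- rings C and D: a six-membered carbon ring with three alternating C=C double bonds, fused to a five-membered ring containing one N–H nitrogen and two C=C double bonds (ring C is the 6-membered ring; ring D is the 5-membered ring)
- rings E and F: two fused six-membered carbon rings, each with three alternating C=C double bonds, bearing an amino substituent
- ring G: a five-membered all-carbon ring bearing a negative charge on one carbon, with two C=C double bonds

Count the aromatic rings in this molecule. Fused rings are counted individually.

Ring A has a continuous p-orbital overlap around the ring; 3 ring double bonds give 6 π electrons. Since 6 = 4n+2 (n=1), ring A is aromatic (benzene ring).
Ring B has three sp³ carbons, so it is not fully conjugated — not aromatic (cyclopentane ring).
Rings C and D form a fused bicyclic system (with one N–H) with 9 sp² atoms and 10 π electrons from ring double bonds plus a heteroatom lone pair. 10 = 4(2)+2, so the system is aromatic and both rings count as aromatic (indole).
Rings E and F form a fused bicyclic system with 10 sp² atoms and 10 π electrons from ring double bonds. 10 = 4(2)+2, so the system is aromatic and both rings count as aromatic (naphthalene).
Ring G is fully conjugated (every ring atom contributes a p orbital); 2 ring double bonds (4 π electrons) plus the carbanion lone pair (2) give 6 π electrons. Since 6 = 4n+2 (n=1), ring G is aromatic (cyclopentadienyl anion).
Aromatic: A, C, D, E, F, G. Total: 6.

6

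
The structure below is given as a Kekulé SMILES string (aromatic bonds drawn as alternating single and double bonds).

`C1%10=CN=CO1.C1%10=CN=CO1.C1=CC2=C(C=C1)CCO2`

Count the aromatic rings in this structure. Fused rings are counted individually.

The SMILES encodes a five-membered ring with an oxygen at position 1 and a nitrogen at position 3 (in a C=N bond), with two double bonds; a five-membered ring with an oxygen at position 1 and a nitrogen at position 3 (in a C=N bond), with two double bonds; a six-membered carbon ring with three alternating C=C double bonds, fused to a five-membered ring containing one oxygen and two sp³ carbons.
The 5-membered ring with one oxygen and one =N– has a continuous p-orbital overlap around the ring; 2 ring double bonds (4 π electrons) plus a heteroatom lone pair (2) give 6 π electrons. 6 = 4(1)+2, so it is aromatic (oxazole).
The second 5-membered ring with one oxygen and one =N– is fully conjugated (every ring atom contributes a p orbital); 2 ring double bonds (4 π electrons) plus a heteroatom lone pair (2) give 6 π electrons. That satisfies 4n+2 with n=1, so it is aromatic (oxazole).
The 6-membered ring has a continuous p-orbital overlap around the ring; 3 ring double bonds give 6 π electrons. That satisfies 4n+2 with n=1, so it is aromatic (benzene ring).
The 5-membered ring with one oxygen has two sp³ carbons, so it is not fully conjugated — not aromatic (oxolane ring).
3 of the 4 rings are aromatic. Total: 3.

3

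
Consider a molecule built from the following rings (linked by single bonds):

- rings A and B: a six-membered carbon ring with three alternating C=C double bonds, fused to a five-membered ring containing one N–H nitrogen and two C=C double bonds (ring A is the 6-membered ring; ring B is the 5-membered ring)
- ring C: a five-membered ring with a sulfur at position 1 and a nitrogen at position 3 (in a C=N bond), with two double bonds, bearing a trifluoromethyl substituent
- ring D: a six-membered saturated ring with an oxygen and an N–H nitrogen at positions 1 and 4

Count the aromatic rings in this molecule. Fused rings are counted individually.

3

Rings A and B form a fused bicyclic system (with one N–H) with 9 sp² atoms and 10 π electrons from ring double bonds plus a heteroatom lone pair. 10 = 4(2)+2, so the system is aromatic and both rings count as aromatic (indole).
Ring C is fully conjugated (every ring atom contributes a p orbital); 2 ring double bonds (4 π electrons) plus a heteroatom lone pair (2) give 6 π electrons. Since 6 = 4n+2 (n=1), ring C is aromatic (thiazole).
Ring D has only sp³ atoms, so it is not fully conjugated — not aromatic (morpholine).
Aromatic: A, B, C. Total: 3.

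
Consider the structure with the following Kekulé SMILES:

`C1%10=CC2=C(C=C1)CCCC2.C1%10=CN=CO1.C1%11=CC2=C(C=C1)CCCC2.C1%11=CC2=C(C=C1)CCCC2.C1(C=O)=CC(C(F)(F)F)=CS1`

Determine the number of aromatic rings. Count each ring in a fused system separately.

The SMILES encodes a six-membered carbon ring with three alternating C=C double bonds, fused to a saturated six-membered carbon ring; a five-membered ring with an oxygen at position 1 and a nitrogen at position 3 (in a C=N bond), with two double bonds; a six-membered carbon ring with three alternating C=C double bonds, fused to a saturated six-membered carbon ring; a six-membered carbon ring with three alternating C=C double bonds, fused to a saturated six-membered carbon ring; a five-membered ring of four carbons and one sulfur, with two C=C double bonds.
The 6-membered ring is fully conjugated (every ring atom contributes a p orbital); 3 ring double bonds give 6 π electrons. Since 6 = 4n+2 (n=1), it is aromatic (benzene ring).
The second 6-membered ring has four sp³ carbons, so it is not fully conjugated — not aromatic (cyclohexane ring).
The 5-membered ring with one oxygen and one =N– is planar and fully conjugated; 2 ring double bonds (4 π electrons) plus a heteroatom lone pair (2) give 6 π electrons. Since 6 = 4n+2 (n=1), it is aromatic (oxazole).
The third 6-membered ring is fully conjugated (every ring atom contributes a p orbital); 3 ring double bonds give 6 π electrons. That satisfies 4n+2 with n=1, so it is aromatic (benzene ring).
The fourth 6-membered ring has four sp³ carbons, so it is not fully conjugated — not aromatic (cyclohexane ring).
The fifth 6-membered ring is fully conjugated (every ring atom contributes a p orbital); 3 ring double bonds give 6 π electrons. 6 = 4(1)+2, so it is aromatic (benzene ring).
The 6th 6-membered ring has four sp³ carbons, so it is not fully conjugated — not aromatic (cyclohexane ring).
The 5-membered ring with one sulfur is fully conjugated (every ring atom contributes a p orbital); 2 ring double bonds (4 π electrons) plus a heteroatom lone pair (2) give 6 π electrons. That satisfies 4n+2 with n=1, so it is aromatic (thiophene).
5 of the 8 rings are aromatic. Total: 5.

5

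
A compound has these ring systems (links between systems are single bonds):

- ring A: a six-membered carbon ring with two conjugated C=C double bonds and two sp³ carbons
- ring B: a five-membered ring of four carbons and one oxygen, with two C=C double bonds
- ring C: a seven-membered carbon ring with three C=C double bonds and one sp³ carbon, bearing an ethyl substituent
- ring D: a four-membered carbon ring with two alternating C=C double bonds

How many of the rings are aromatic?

Ring A has two sp³ carbons, so it is not fully conjugated — not aromatic (1,3-cyclohexadiene).
Ring B is fully conjugated (every ring atom contributes a p orbital); 2 ring double bonds (4 π electrons) plus a heteroatom lone pair (2) give 6 π electrons. That satisfies 4n+2 with n=1, so ring B is aromatic (furan).
Ring C has one sp³ carbon, so it is not fully conjugated — not aromatic (cycloheptatriene).
Ring D has only sp² ring atoms; a planar conformation would have a fully conjugated π system of 4 electrons. But 4 = 4(1), which is 4n not 4n+2, so ring D is not aromatic (cyclobutadiene) — cyclobutadiene is antiaromatic and distorts to a rectangle.
Aromatic: B. Total: 1.

1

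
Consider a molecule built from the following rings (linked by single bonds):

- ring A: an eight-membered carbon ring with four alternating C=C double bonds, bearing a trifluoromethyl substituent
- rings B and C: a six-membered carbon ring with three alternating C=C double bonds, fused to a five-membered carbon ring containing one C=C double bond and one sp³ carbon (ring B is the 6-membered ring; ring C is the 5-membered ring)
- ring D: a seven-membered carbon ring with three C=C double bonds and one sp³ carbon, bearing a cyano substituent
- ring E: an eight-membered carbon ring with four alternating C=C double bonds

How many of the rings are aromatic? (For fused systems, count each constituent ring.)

1

Ring A has only sp² ring atoms; a planar conformation would have a fully conjugated π system of 8 electrons. But 8 = 4(2), which is 4n not 4n+2, so ring A is not aromatic (cyclooctatetraene) — cyclooctatetraene distorts into a non-planar tub to avoid antiaromaticity.
Ring B has a continuous p-orbital overlap around the ring; 3 ring double bonds give 6 π electrons. That satisfies 4n+2 with n=1, so ring B is aromatic (benzene ring).
Ring C has one sp³ carbon, so it is not fully conjugated — not aromatic (cyclopentene ring).
Ring D has one sp³ carbon, so it is not fully conjugated — not aromatic (cycloheptatriene).
Ring E has only sp² ring atoms; a planar conformation would have a fully conjugated π system of 8 electrons. But 8 = 4(2), which is 4n not 4n+2, so ring E is not aromatic (cyclooctatetraene) — cyclooctatetraene distorts into a non-planar tub to avoid antiaromaticity.
Aromatic: B. Total: 1.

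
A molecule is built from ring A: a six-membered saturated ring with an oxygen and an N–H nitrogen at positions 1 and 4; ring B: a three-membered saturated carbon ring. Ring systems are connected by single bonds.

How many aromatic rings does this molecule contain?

Ring A has only sp³ atoms, so it is not fully conjugated — not aromatic (morpholine).
Ring B has only sp³ atoms, so it is not fully conjugated — not aromatic (cyclopropane).
No ring is aromatic. Total: 0.

0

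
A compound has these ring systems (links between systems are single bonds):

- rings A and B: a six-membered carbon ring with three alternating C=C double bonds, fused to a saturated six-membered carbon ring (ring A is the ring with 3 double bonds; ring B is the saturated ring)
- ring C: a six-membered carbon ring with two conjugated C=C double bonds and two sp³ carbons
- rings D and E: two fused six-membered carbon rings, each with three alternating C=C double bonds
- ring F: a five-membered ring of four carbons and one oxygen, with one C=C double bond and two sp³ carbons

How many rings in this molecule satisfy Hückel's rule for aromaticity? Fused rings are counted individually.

Ring A is fully conjugated (every ring atom contributes a p orbital); 3 ring double bonds give 6 π electrons. Since 6 = 4n+2 (n=1), ring A is aromatic (benzene ring).
Ring B has four sp³ carbons, so it is not fully conjugated — not aromatic (cyclohexane ring).
Ring C has two sp³ carbons, so it is not fully conjugated — not aromatic (1,3-cyclohexadiene).
Rings D and E form a fused bicyclic system with 10 sp² atoms and 10 π electrons from ring double bonds. 10 = 4(2)+2, so the system is aromatic and both rings count as aromatic (naphthalene).
Ring F has two sp³ carbons, so it is not fully conjugated — not aromatic (2,3-dihydrofuran).
Aromatic: A, D, E. Total: 3.

3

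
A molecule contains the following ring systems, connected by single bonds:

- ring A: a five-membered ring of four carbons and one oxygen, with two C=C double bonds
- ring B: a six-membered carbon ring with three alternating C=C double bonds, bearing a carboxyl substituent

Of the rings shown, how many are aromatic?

2

Ring A is planar and fully conjugated; 2 ring double bonds (4 π electrons) plus a heteroatom lone pair (2) give 6 π electrons. That satisfies 4n+2 with n=1, so ring A is aromatic (furan).
Ring B has a continuous p-orbital overlap around the ring; 3 ring double bonds give 6 π electrons. Since 6 = 4n+2 (n=1), ring B is aromatic (benzene).
Aromatic: A, B. Total: 2.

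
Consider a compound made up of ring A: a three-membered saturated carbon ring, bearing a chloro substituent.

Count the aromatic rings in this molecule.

Ring A has only sp³ atoms, so it is not fully conjugated — not aromatic (cyclopropane).

0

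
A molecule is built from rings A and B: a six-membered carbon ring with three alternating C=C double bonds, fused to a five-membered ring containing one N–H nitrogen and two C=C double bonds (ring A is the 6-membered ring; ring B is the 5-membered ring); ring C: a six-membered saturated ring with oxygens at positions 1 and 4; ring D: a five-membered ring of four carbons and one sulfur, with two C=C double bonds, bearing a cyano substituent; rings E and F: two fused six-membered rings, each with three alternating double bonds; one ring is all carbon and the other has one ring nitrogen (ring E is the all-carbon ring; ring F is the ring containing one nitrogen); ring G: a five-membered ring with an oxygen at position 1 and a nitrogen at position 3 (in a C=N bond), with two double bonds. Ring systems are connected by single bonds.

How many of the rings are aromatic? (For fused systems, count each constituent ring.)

6

Rings A and B form a fused bicyclic system (with one N–H) with 9 sp² atoms and 10 π electrons from ring double bonds plus a heteroatom lone pair. 10 = 4(2)+2, so the system is aromatic and both rings count as aromatic (indole).
Ring C has only sp³ atoms, so it is not fully conjugated — not aromatic (1,4-dioxane).
Ring D is planar and fully conjugated; 2 ring double bonds (4 π electrons) plus a heteroatom lone pair (2) give 6 π electrons. 6 = 4(1)+2, so ring D is aromatic (thiophene).
Rings E and F form a fused bicyclic system (with one nitrogen) with 10 sp² atoms and 10 π electrons from ring double bonds. 10 = 4(2)+2, so the system is aromatic and both rings count as aromatic (quinoline).
Ring G is fully conjugated (every ring atom contributes a p orbital); 2 ring double bonds (4 π electrons) plus a heteroatom lone pair (2) give 6 π electrons. Since 6 = 4n+2 (n=1), ring G is aromatic (oxazole).
Aromatic: A, B, D, E, F, G. Total: 6.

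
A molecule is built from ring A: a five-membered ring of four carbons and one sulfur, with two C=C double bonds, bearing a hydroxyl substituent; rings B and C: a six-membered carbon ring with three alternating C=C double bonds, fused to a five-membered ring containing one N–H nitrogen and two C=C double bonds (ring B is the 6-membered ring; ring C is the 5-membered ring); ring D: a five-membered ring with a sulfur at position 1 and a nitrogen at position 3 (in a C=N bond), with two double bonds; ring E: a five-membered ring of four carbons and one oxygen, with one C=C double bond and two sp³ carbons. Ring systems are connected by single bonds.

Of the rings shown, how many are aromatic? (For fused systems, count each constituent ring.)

Ring A has a continuous p-orbital overlap around the ring; 2 ring double bonds (4 π electrons) plus a heteroatom lone pair (2) give 6 π electrons. That satisfies 4n+2 with n=1, so ring A is aromatic (thiophene).
Rings B and C form a fused bicyclic system (with one N–H) with 9 sp² atoms and 10 π electrons from ring double bonds plus a heteroatom lone pair. 10 = 4(2)+2, so the system is aromatic and both rings count as aromatic (indole).
Ring D is fully conjugated (every ring atom contributes a p orbital); 2 ring double bonds (4 π electrons) plus a heteroatom lone pair (2) give 6 π electrons. Since 6 = 4n+2 (n=1), ring D is aromatic (thiazole).
Ring E has two sp³ carbons, so it is not fully conjugated — not aromatic (2,3-dihydrofuran).
Aromatic: A, B, C, D. Total: 4.

4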